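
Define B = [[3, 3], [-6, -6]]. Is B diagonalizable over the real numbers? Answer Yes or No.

Characteristic polynomial: p(r) = r^2 + 3r = r(r + 3).
All 2 eigenvalues are distinct, so B is diagonalizable.

Yes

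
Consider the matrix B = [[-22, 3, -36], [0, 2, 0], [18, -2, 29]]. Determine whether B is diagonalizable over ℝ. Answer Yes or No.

No

Characteristic polynomial: p(λ) = λ^3 - 9λ^2 + 24λ - 20 = (λ - 5)(λ - 2)^2.
λ = 2 has algebraic multiplicity 2; rank(B − 2I) = 2, so geometric multiplicity = 1.
Geometric multiplicity < algebraic multiplicity, so B is not diagonalizable.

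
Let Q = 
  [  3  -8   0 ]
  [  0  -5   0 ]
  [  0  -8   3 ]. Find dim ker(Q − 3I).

2

Q − 3I = [[0, -8, 0], [0, -8, 0], [0, -8, 0]].
This matrix has rank 1, so its null space has dimension 3 − 1 = 2.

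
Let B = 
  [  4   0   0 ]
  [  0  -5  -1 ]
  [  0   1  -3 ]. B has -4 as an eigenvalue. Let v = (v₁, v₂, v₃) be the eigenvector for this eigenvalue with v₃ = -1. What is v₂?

1

B + 4I = [[8, 0, 0], [0, -1, -1], [0, 1, 1]].
Solving (B + 4I)v = 0 gives the eigenspace spanned by (0, 1, -1).
With v₃ = -1, v = (0, 1, -1), so v₂ = 1.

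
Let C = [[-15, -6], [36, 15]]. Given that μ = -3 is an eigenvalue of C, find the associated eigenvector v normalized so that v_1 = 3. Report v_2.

-6

C + 3I = [[-12, -6], [36, 18]].
Solving (C + 3I)v = 0 gives the eigenspace spanned by (3, -6).
With v_1 = 3, v = (3, -6), so v_2 = -6.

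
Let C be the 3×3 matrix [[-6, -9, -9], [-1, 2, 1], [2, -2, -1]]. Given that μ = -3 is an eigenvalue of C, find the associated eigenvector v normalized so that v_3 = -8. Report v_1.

12

C + 3I = [[-3, -9, -9], [-1, 5, 1], [2, -2, 2]].
Solving (C + 3I)v = 0 gives the eigenspace spanned by (12, 4, -8).
With v_3 = -8, v = (12, 4, -8), so v_1 = 12.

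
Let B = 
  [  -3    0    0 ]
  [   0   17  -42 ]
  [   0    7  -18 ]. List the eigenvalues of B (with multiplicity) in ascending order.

-4, -3, 3

Characteristic polynomial: p(r) = r^3 + 4r^2 - 9r - 36 = (r - 3)(r + 3)(r + 4).
Roots (with multiplicity): -4, -3, 3.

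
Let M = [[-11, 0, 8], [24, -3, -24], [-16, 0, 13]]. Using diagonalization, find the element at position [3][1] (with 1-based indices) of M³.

-304

Characteristic polynomial: μ^3 + μ^2 - 21μ - 45 = (μ - 5)(μ + 3)^2, so the eigenvalues are -3, -3, 5.
μ=-3: eigenvector (1, -2, 1).
μ=-3: eigenvector (0, 1, 0).
μ=5: eigenvector (1, -3, 2).
P = [[1, 0, 1], [-2, 1, -3], [1, 0, 2]], D = diag(-3, -3, 5), P⁻¹ = [[2, 0, -1], [1, 1, 1], [-1, 0, 1]].
M³ = P·diag(-27, -27, 125)·P⁻¹ = [[-179, 0, 152], [456, -27, -456], [-304, 0, 277]].
The requested entry is -304.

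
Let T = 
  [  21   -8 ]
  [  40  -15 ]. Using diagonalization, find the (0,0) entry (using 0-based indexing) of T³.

621

Characteristic polynomial: s^2 - 6s + 5 = (s - 5)(s - 1), so the eigenvalues are 1, 5.
s=5: eigenvector (1, 2).
s=1: eigenvector (2, 5).
P = [[1, 2], [2, 5]], D = diag(5, 1), P⁻¹ = [[5, -2], [-2, 1]].
T³ = P·diag(125, 1)·P⁻¹ = [[621, -248], [1240, -495]].
The requested entry is 621.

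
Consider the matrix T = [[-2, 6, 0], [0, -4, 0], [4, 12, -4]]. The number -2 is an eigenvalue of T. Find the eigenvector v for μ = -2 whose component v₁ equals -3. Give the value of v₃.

T + 2I = [[0, 6, 0], [0, -2, 0], [4, 12, -2]].
Solving (T + 2I)v = 0 gives the eigenspace spanned by (-3, 0, -6).
With v₁ = -3, v = (-3, 0, -6), so v₃ = -6.

-6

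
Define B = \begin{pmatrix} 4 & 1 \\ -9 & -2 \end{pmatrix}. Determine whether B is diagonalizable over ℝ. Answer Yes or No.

No

Characteristic polynomial: p(λ) = λ^2 - 2λ + 1 = (λ - 1)^2.
λ = 1 has algebraic multiplicity 2; rank(B − 1I) = 1, so geometric multiplicity = 1.
Geometric multiplicity < algebraic multiplicity, so B is not diagonalizable.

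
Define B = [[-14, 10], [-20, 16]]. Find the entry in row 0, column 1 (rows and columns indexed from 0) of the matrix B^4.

1040

Characteristic polynomial: s^2 - 2s - 24 = (s - 6)(s + 4), so the eigenvalues are -4, 6.
s=6: eigenvector (1, 2).
s=-4: eigenvector (1, 1).
P = [[1, 1], [2, 1]], D = diag(6, -4), P⁻¹ = [[-1, 1], [2, -1]].
B⁴ = P·diag(1296, 256)·P⁻¹ = [[-784, 1040], [-2080, 2336]].
The requested entry is 1040.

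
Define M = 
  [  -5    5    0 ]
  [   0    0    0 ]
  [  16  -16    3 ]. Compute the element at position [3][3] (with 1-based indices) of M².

9

Characteristic polynomial: t^3 + 2t^2 - 15t = t(t - 3)(t + 5), so the eigenvalues are -5, 0, 3.
t=0: eigenvector (1, 1, 0).
t=-5: eigenvector (1, 0, -2).
t=3: eigenvector (0, 0, 1).
P = [[1, 1, 0], [1, 0, 0], [0, -2, 1]], D = diag(0, -5, 3), P⁻¹ = [[0, 1, 0], [1, -1, 0], [2, -2, 1]].
M² = P·diag(0, 25, 9)·P⁻¹ = [[25, -25, 0], [0, 0, 0], [-32, 32, 9]].
The requested entry is 9.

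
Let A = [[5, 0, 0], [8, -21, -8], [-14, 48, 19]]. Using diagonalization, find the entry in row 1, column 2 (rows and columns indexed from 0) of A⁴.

Characteristic polynomial: t^3 - 3t^2 - 25t + 75 = (t - 5)(t - 3)(t + 5), so the eigenvalues are -5, 3, 5.
t=3: eigenvector (0, -1, 3).
t=-5: eigenvector (0, 1, -2).
t=5: eigenvector (1, 0, 1).
P = [[0, 0, 1], [-1, 1, 0], [3, -2, 1]], D = diag(3, -5, 5), P⁻¹ = [[-1, 2, 1], [-1, 3, 1], [1, 0, 0]].
A⁴ = P·diag(81, 625, 625)·P⁻¹ = [[625, 0, 0], [-544, 1713, 544], [1632, -3264, -1007]].
The requested entry is 544.

544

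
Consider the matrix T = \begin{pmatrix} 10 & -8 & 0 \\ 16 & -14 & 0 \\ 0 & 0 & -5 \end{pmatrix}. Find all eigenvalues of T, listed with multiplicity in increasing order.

Characteristic polynomial: p(μ) = μ^3 + 9μ^2 + 8μ - 60 = (μ - 2)(μ + 5)(μ + 6).
Roots (with multiplicity): -6, -5, 2.

-6, -5, 2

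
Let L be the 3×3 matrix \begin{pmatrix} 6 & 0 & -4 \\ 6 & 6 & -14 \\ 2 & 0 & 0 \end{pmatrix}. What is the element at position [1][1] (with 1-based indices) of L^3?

Characteristic polynomial: r^3 - 12r^2 + 44r - 48 = (r - 6)(r - 4)(r - 2), so the eigenvalues are 2, 4, 6.
r=4: eigenvector (2, 1, 1).
r=2: eigenvector (1, 2, 1).
r=6: eigenvector (0, 1, 0).
P = [[2, 1, 0], [1, 2, 1], [1, 1, 0]], D = diag(4, 2, 6), P⁻¹ = [[1, 0, -1], [-1, 0, 2], [1, 1, -3]].
L³ = P·diag(64, 8, 216)·P⁻¹ = [[120, 0, -112], [264, 216, -680], [56, 0, -48]].
The requested entry is 120.

120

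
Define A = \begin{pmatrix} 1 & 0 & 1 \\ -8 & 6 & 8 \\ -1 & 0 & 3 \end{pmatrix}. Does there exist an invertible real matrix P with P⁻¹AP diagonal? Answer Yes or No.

No

Characteristic polynomial: p(λ) = λ^3 - 10λ^2 + 28λ - 24 = (λ - 6)(λ - 2)^2.
λ = 2 has algebraic multiplicity 2; rank(A − 2I) = 2, so geometric multiplicity = 1.
Geometric multiplicity < algebraic multiplicity, so A is not diagonalizable.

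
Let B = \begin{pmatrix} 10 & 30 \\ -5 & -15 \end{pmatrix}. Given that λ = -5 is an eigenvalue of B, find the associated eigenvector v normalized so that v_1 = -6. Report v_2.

B + 5I = [[15, 30], [-5, -10]].
Solving (B + 5I)v = 0 gives the eigenspace spanned by (-6, 3).
With v_1 = -6, v = (-6, 3), so v_2 = 3.

3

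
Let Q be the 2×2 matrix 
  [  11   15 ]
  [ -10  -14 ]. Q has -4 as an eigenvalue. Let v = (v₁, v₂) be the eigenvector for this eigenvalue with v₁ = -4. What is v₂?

Q + 4I = [[15, 15], [-10, -10]].
Solving (Q + 4I)v = 0 gives the eigenspace spanned by (-4, 4).
With v₁ = -4, v = (-4, 4), so v₂ = 4.

4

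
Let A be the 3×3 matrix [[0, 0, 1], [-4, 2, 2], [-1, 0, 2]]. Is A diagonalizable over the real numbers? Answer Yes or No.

Characteristic polynomial: p(s) = s^3 - 4s^2 + 5s - 2 = (s - 2)(s - 1)^2.
s = 1 has algebraic multiplicity 2; rank(A − 1I) = 2, so geometric multiplicity = 1.
Geometric multiplicity < algebraic multiplicity, so A is not diagonalizable.

No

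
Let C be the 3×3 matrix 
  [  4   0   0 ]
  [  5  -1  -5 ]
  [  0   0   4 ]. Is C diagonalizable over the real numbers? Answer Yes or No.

Characteristic polynomial: p(s) = s^3 - 7s^2 + 8s + 16 = (s - 4)^2(s + 1).
s = 4 has algebraic multiplicity 2; rank(C − 4I) = 1, so geometric multiplicity = 2.
Every eigenvalue has geometric = algebraic multiplicity, so C is diagonalizable.

Yes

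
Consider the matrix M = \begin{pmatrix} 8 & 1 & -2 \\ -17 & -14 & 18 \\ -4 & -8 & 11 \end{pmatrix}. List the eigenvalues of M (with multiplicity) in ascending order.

Characteristic polynomial: p(t) = t^3 - 5t^2 - 25t + 125 = (t - 5)^2(t + 5).
Roots (with multiplicity): -5, 5, 5.

-5, 5, 5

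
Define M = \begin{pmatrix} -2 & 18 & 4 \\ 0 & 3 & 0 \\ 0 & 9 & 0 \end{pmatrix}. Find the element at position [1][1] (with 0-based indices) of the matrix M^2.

9

Characteristic polynomial: s^3 - s^2 - 6s = s(s - 3)(s + 2), so the eigenvalues are -2, 0, 3.
s=-2: eigenvector (1, 0, 0).
s=3: eigenvector (6, 1, 3).
s=0: eigenvector (2, 0, 1).
P = [[1, 6, 2], [0, 1, 0], [0, 3, 1]], D = diag(-2, 3, 0), P⁻¹ = [[1, 0, -2], [0, 1, 0], [0, -3, 1]].
M² = P·diag(4, 9, 0)·P⁻¹ = [[4, 54, -8], [0, 9, 0], [0, 27, 0]].
The requested entry is 9.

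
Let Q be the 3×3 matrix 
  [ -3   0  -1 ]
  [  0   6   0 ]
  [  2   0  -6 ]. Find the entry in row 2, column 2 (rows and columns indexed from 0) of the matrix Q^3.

Characteristic polynomial: λ^3 + 3λ^2 - 34λ - 120 = (λ - 6)(λ + 4)(λ + 5), so the eigenvalues are -5, -4, 6.
λ=-5: eigenvector (-1, 0, -2).
λ=6: eigenvector (0, 1, 0).
λ=-4: eigenvector (1, 0, 1).
P = [[-1, 0, 1], [0, 1, 0], [-2, 0, 1]], D = diag(-5, 6, -4), P⁻¹ = [[1, 0, -1], [0, 1, 0], [2, 0, -1]].
Q³ = P·diag(-125, 216, -64)·P⁻¹ = [[-3, 0, -61], [0, 216, 0], [122, 0, -186]].
The requested entry is -186.

-186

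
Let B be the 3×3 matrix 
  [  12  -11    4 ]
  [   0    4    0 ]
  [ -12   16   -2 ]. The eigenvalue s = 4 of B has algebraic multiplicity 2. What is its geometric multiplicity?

B − 4I = [[8, -11, 4], [0, 0, 0], [-12, 16, -6]].
This matrix has rank 2, so its null space has dimension 3 − 2 = 1.

1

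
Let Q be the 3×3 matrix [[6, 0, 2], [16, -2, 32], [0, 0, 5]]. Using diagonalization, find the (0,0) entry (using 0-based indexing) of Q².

36

Characteristic polynomial: r^3 - 9r^2 + 8r + 60 = (r - 6)(r - 5)(r + 2), so the eigenvalues are -2, 5, 6.
r=-2: eigenvector (0, 1, 0).
r=6: eigenvector (1, 2, 0).
r=5: eigenvector (-2, 0, 1).
P = [[0, 1, -2], [1, 2, 0], [0, 0, 1]], D = diag(-2, 6, 5), P⁻¹ = [[-2, 1, -4], [1, 0, 2], [0, 0, 1]].
Q² = P·diag(4, 36, 25)·P⁻¹ = [[36, 0, 22], [64, 4, 128], [0, 0, 25]].
The requested entry is 36.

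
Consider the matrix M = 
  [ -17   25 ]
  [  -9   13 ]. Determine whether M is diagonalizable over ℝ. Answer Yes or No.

No

Characteristic polynomial: p(r) = r^2 + 4r + 4 = (r + 2)^2.
r = -2 has algebraic multiplicity 2; rank(M + 2I) = 1, so geometric multiplicity = 1.
Geometric multiplicity < algebraic multiplicity, so M is not diagonalizable.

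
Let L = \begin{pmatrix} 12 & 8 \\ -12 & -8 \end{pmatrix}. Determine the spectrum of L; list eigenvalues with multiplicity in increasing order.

0, 4

Characteristic polynomial: p(t) = t^2 - 4t = t(t - 4).
Roots (with multiplicity): 0, 4.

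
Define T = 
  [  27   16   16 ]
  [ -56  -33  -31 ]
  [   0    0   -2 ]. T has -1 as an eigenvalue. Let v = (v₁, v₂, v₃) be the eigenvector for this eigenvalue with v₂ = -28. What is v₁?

T + 1I = [[28, 16, 16], [-56, -32, -31], [0, 0, -1]].
Solving (T + 1I)v = 0 gives the eigenspace spanned by (16, -28, 0).
With v₂ = -28, v = (16, -28, 0), so v₁ = 16.

16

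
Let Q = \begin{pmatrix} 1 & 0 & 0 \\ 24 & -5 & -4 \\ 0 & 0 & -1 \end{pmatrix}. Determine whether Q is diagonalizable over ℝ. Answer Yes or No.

Characteristic polynomial: p(r) = r^3 + 5r^2 - r - 5 = (r - 1)(r + 1)(r + 5).
All 3 eigenvalues are distinct, so Q is diagonalizable.

Yes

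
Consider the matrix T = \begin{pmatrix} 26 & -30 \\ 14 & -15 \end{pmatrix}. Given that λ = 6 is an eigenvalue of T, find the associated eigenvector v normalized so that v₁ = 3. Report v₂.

T − 6I = [[20, -30], [14, -21]].
Solving (T − 6I)v = 0 gives the eigenspace spanned by (3, 2).
With v₁ = 3, v = (3, 2), so v₂ = 2.

2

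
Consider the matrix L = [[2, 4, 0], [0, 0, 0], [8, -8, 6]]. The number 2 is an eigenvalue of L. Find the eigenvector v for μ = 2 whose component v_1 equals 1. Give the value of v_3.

L − 2I = [[0, 4, 0], [0, -2, 0], [8, -8, 4]].
Solving (L − 2I)v = 0 gives the eigenspace spanned by (1, 0, -2).
With v_1 = 1, v = (1, 0, -2), so v_3 = -2.

-2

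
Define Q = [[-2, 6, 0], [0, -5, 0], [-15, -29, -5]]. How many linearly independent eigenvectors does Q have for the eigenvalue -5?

Q + 5I = [[3, 6, 0], [0, 0, 0], [-15, -29, 0]].
This matrix has rank 2, so its null space has dimension 3 − 2 = 1.

1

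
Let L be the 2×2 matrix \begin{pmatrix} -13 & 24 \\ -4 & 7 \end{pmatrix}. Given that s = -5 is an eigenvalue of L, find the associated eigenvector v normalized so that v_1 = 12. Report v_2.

4

L + 5I = [[-8, 24], [-4, 12]].
Solving (L + 5I)v = 0 gives the eigenspace spanned by (12, 4).
With v_1 = 12, v = (12, 4), so v_2 = 4.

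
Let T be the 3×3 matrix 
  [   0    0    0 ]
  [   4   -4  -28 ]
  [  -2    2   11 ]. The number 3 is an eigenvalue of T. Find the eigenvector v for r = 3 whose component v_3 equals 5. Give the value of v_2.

-20

T − 3I = [[-3, 0, 0], [4, -7, -28], [-2, 2, 8]].
Solving (T − 3I)v = 0 gives the eigenspace spanned by (0, -20, 5).
With v_3 = 5, v = (0, -20, 5), so v_2 = -20.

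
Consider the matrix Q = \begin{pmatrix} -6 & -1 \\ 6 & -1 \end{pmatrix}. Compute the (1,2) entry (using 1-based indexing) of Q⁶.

3367

Characteristic polynomial: s^2 + 7s + 12 = (s + 3)(s + 4), so the eigenvalues are -4, -3.
s=-4: eigenvector (1, -2).
s=-3: eigenvector (-1, 3).
P = [[1, -1], [-2, 3]], D = diag(-4, -3), P⁻¹ = [[3, 1], [2, 1]].
Q⁶ = P·diag(4096, 729)·P⁻¹ = [[10830, 3367], [-20202, -6005]].
The requested entry is 3367.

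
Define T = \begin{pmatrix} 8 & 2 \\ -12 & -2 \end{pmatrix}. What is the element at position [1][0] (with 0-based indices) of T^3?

-336

Characteristic polynomial: s^2 - 6s + 8 = (s - 4)(s - 2), so the eigenvalues are 2, 4.
s=4: eigenvector (1, -2).
s=2: eigenvector (-1, 3).
P = [[1, -1], [-2, 3]], D = diag(4, 2), P⁻¹ = [[3, 1], [2, 1]].
T³ = P·diag(64, 8)·P⁻¹ = [[176, 56], [-336, -104]].
The requested entry is -336.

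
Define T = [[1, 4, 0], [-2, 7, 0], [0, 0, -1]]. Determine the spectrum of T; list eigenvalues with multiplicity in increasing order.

Characteristic polynomial: p(r) = r^3 - 7r^2 + 7r + 15 = (r - 5)(r - 3)(r + 1).
Roots (with multiplicity): -1, 3, 5.

-1, 3, 5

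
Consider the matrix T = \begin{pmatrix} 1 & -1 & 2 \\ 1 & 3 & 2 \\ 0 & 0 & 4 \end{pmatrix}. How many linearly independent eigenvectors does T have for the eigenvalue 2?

1

T − 2I = [[-1, -1, 2], [1, 1, 2], [0, 0, 2]].
This matrix has rank 2, so its null space has dimension 3 − 2 = 1.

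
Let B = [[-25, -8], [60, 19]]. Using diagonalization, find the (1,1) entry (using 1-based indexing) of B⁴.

Characteristic polynomial: μ^2 + 6μ + 5 = (μ + 1)(μ + 5), so the eigenvalues are -5, -1.
μ=-1: eigenvector (1, -3).
μ=-5: eigenvector (2, -5).
P = [[1, 2], [-3, -5]], D = diag(-1, -5), P⁻¹ = [[-5, -2], [3, 1]].
B⁴ = P·diag(1, 625)·P⁻¹ = [[3745, 1248], [-9360, -3119]].
The requested entry is 3745.

3745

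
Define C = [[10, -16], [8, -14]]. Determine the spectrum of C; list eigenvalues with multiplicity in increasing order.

Characteristic polynomial: p(s) = s^2 + 4s - 12 = (s - 2)(s + 6).
Roots (with multiplicity): -6, 2.

-6, 2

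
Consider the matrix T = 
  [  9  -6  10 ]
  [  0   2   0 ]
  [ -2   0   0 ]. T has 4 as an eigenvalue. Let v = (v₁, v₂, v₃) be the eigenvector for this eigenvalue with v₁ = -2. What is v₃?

1

T − 4I = [[5, -6, 10], [0, -2, 0], [-2, 0, -4]].
Solving (T − 4I)v = 0 gives the eigenspace spanned by (-2, 0, 1).
With v₁ = -2, v = (-2, 0, 1), so v₃ = 1.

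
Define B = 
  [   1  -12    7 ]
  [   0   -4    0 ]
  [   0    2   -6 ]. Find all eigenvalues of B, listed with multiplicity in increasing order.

-6, -4, 1

Characteristic polynomial: p(s) = s^3 + 9s^2 + 14s - 24 = (s - 1)(s + 4)(s + 6).
Roots (with multiplicity): -6, -4, 1.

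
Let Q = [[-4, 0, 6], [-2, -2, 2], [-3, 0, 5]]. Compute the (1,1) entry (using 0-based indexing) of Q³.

Characteristic polynomial: s^3 + s^2 - 4s - 4 = (s - 2)(s + 1)(s + 2), so the eigenvalues are -2, -1, 2.
s=2: eigenvector (-1, 0, -1).
s=-1: eigenvector (2, -2, 1).
s=-2: eigenvector (0, 1, 0).
P = [[-1, 2, 0], [0, -2, 1], [-1, 1, 0]], D = diag(2, -1, -2), P⁻¹ = [[1, 0, -2], [1, 0, -1], [2, 1, -2]].
Q³ = P·diag(8, -1, -8)·P⁻¹ = [[-10, 0, 18], [-14, -8, 14], [-9, 0, 17]].
The requested entry is -8.

-8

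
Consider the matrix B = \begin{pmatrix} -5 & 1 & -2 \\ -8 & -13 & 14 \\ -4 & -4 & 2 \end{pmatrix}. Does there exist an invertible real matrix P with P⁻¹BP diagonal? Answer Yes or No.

Characteristic polynomial: p(μ) = μ^3 + 16μ^2 + 85μ + 150 = (μ + 5)^2(μ + 6).
μ = -5 has algebraic multiplicity 2; rank(B + 5I) = 2, so geometric multiplicity = 1.
Geometric multiplicity < algebraic multiplicity, so B is not diagonalizable.

No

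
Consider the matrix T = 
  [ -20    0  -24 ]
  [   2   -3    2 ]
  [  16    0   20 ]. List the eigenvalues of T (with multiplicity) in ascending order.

-4, -3, 4

Characteristic polynomial: p(r) = r^3 + 3r^2 - 16r - 48 = (r - 4)(r + 3)(r + 4).
Roots (with multiplicity): -4, -3, 4.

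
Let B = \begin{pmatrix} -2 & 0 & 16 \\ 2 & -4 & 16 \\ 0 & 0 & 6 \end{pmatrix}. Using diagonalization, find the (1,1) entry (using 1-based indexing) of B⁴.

Characteristic polynomial: λ^3 - 28λ - 48 = (λ - 6)(λ + 2)(λ + 4), so the eigenvalues are -4, -2, 6.
λ=-2: eigenvector (1, 1, 0).
λ=-4: eigenvector (0, 1, 0).
λ=6: eigenvector (2, 2, 1).
P = [[1, 0, 2], [1, 1, 2], [0, 0, 1]], D = diag(-2, -4, 6), P⁻¹ = [[1, 0, -2], [-1, 1, 0], [0, 0, 1]].
B⁴ = P·diag(16, 256, 1296)·P⁻¹ = [[16, 0, 2560], [-240, 256, 2560], [0, 0, 1296]].
The requested entry is 16.

16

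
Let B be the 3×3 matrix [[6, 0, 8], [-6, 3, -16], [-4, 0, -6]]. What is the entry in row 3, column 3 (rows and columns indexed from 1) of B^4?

16

Characteristic polynomial: μ^3 - 3μ^2 - 4μ + 12 = (μ - 3)(μ - 2)(μ + 2), so the eigenvalues are -2, 2, 3.
μ=-2: eigenvector (1, -2, -1).
μ=3: eigenvector (0, 1, 0).
μ=2: eigenvector (2, -4, -1).
P = [[1, 0, 2], [-2, 1, -4], [-1, 0, -1]], D = diag(-2, 3, 2), P⁻¹ = [[-1, 0, -2], [2, 1, 0], [1, 0, 1]].
B⁴ = P·diag(16, 81, 16)·P⁻¹ = [[16, 0, 0], [130, 81, 0], [0, 0, 16]].
The requested entry is 16.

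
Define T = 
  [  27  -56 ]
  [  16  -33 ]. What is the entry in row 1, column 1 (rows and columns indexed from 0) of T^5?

Characteristic polynomial: s^2 + 6s + 5 = (s + 1)(s + 5), so the eigenvalues are -5, -1.
s=-5: eigenvector (-7, -4).
s=-1: eigenvector (2, 1).
P = [[-7, 2], [-4, 1]], D = diag(-5, -1), P⁻¹ = [[1, -2], [4, -7]].
T⁵ = P·diag(-3125, -1)·P⁻¹ = [[21867, -43736], [12496, -24993]].
The requested entry is -24993.

-24993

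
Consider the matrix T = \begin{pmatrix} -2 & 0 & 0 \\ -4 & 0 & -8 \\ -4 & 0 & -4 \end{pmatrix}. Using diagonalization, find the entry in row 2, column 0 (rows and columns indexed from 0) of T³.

Characteristic polynomial: s^3 + 6s^2 + 8s = s(s + 2)(s + 4), so the eigenvalues are -4, -2, 0.
s=-2: eigenvector (1, -6, -2).
s=0: eigenvector (0, 1, 0).
s=-4: eigenvector (0, 2, 1).
P = [[1, 0, 0], [-6, 1, 2], [-2, 0, 1]], D = diag(-2, 0, -4), P⁻¹ = [[1, 0, 0], [2, 1, -2], [2, 0, 1]].
T³ = P·diag(-8, 0, -64)·P⁻¹ = [[-8, 0, 0], [-208, 0, -128], [-112, 0, -64]].
The requested entry is -112.

-112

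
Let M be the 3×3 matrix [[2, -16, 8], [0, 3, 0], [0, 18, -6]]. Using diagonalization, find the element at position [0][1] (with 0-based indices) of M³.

Characteristic polynomial: t^3 + t^2 - 24t + 36 = (t - 3)(t - 2)(t + 6), so the eigenvalues are -6, 2, 3.
t=2: eigenvector (1, 0, 0).
t=3: eigenvector (0, 1, 2).
t=-6: eigenvector (-1, 0, 1).
P = [[1, 0, -1], [0, 1, 0], [0, 2, 1]], D = diag(2, 3, -6), P⁻¹ = [[1, -2, 1], [0, 1, 0], [0, -2, 1]].
M³ = P·diag(8, 27, -216)·P⁻¹ = [[8, -448, 224], [0, 27, 0], [0, 486, -216]].
The requested entry is -448.

-448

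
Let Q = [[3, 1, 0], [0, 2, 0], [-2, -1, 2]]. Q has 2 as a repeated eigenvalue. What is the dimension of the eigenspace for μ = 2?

Q − 2I = [[1, 1, 0], [0, 0, 0], [-2, -1, 0]].
This matrix has rank 2, so its null space has dimension 3 − 2 = 1.

1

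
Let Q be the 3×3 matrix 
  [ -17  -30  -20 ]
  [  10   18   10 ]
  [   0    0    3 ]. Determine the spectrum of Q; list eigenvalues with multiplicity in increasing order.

-2, 3, 3

Characteristic polynomial: p(s) = s^3 - 4s^2 - 3s + 18 = (s - 3)^2(s + 2).
Roots (with multiplicity): -2, 3, 3.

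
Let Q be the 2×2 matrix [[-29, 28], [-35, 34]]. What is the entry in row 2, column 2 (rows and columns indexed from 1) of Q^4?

Characteristic polynomial: s^2 - 5s - 6 = (s - 6)(s + 1), so the eigenvalues are -1, 6.
s=-1: eigenvector (-1, -1).
s=6: eigenvector (4, 5).
P = [[-1, 4], [-1, 5]], D = diag(-1, 6), P⁻¹ = [[-5, 4], [-1, 1]].
Q⁴ = P·diag(1, 1296)·P⁻¹ = [[-5179, 5180], [-6475, 6476]].
The requested entry is 6476.

6476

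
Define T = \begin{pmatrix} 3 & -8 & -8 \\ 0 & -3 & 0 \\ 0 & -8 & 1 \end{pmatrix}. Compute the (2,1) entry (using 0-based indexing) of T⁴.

160

Characteristic polynomial: r^3 - r^2 - 9r + 9 = (r - 3)(r - 1)(r + 3), so the eigenvalues are -3, 1, 3.
r=3: eigenvector (1, 0, 0).
r=-3: eigenvector (4, 1, 2).
r=1: eigenvector (4, 0, 1).
P = [[1, 4, 4], [0, 1, 0], [0, 2, 1]], D = diag(3, -3, 1), P⁻¹ = [[1, 4, -4], [0, 1, 0], [0, -2, 1]].
T⁴ = P·diag(81, 81, 1)·P⁻¹ = [[81, 640, -320], [0, 81, 0], [0, 160, 1]].
The requested entry is 160.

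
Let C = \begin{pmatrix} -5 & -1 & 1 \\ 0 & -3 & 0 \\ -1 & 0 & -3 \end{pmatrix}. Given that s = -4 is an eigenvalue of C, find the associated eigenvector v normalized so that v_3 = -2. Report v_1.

C + 4I = [[-1, -1, 1], [0, 1, 0], [-1, 0, 1]].
Solving (C + 4I)v = 0 gives the eigenspace spanned by (-2, 0, -2).
With v_3 = -2, v = (-2, 0, -2), so v_1 = -2.

-2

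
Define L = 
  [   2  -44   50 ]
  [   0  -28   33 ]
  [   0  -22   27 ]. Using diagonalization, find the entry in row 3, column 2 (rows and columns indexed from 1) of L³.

-682

Characteristic polynomial: t^3 - t^2 - 32t + 60 = (t - 5)(t - 2)(t + 6), so the eigenvalues are -6, 2, 5.
t=-6: eigenvector (4, 3, 2).
t=2: eigenvector (1, 0, 0).
t=5: eigenvector (2, 1, 1).
P = [[4, 1, 2], [3, 0, 1], [2, 0, 1]], D = diag(-6, 2, 5), P⁻¹ = [[0, 1, -1], [1, 0, -2], [0, -2, 3]].
L³ = P·diag(-216, 8, 125)·P⁻¹ = [[8, -1364, 1598], [0, -898, 1023], [0, -682, 807]].
The requested entry is -682.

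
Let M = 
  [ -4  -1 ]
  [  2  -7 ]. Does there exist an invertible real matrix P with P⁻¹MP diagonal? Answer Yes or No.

Yes

Characteristic polynomial: p(t) = t^2 + 11t + 30 = (t + 5)(t + 6).
All 2 eigenvalues are distinct, so M is diagonalizable.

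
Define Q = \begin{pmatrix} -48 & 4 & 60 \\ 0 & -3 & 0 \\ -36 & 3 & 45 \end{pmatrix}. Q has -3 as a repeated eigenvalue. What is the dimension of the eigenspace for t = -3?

Q + 3I = [[-45, 4, 60], [0, 0, 0], [-36, 3, 48]].
This matrix has rank 2, so its null space has dimension 3 − 2 = 1.

1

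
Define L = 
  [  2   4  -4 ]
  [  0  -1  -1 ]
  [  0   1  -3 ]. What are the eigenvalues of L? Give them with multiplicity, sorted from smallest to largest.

Characteristic polynomial: p(r) = r^3 + 2r^2 - 4r - 8 = (r - 2)(r + 2)^2.
Roots (with multiplicity): -2, -2, 2.

-2, -2, 2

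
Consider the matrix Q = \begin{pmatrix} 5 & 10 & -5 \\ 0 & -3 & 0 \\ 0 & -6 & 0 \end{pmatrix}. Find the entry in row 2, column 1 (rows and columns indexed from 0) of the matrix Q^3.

-54

Characteristic polynomial: t^3 - 2t^2 - 15t = t(t - 5)(t + 3), so the eigenvalues are -3, 0, 5.
t=0: eigenvector (1, 0, 1).
t=-3: eigenvector (0, 1, 2).
t=5: eigenvector (-1, 0, 0).
P = [[1, 0, -1], [0, 1, 0], [1, 2, 0]], D = diag(0, -3, 5), P⁻¹ = [[0, -2, 1], [0, 1, 0], [-1, -2, 1]].
Q³ = P·diag(0, -27, 125)·P⁻¹ = [[125, 250, -125], [0, -27, 0], [0, -54, 0]].
The requested entry is -54.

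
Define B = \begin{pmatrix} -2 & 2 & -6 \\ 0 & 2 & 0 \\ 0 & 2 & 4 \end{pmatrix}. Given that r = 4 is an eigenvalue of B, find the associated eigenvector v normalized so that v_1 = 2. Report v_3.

B − 4I = [[-6, 2, -6], [0, -2, 0], [0, 2, 0]].
Solving (B − 4I)v = 0 gives the eigenspace spanned by (2, 0, -2).
With v_1 = 2, v = (2, 0, -2), so v_3 = -2.

-2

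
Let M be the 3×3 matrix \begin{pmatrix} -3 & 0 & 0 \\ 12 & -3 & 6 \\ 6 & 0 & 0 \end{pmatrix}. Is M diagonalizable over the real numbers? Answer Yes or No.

Yes

Characteristic polynomial: p(t) = t^3 + 6t^2 + 9t = t(t + 3)^2.
t = -3 has algebraic multiplicity 2; rank(M + 3I) = 1, so geometric multiplicity = 2.
Every eigenvalue has geometric = algebraic multiplicity, so M is diagonalizable.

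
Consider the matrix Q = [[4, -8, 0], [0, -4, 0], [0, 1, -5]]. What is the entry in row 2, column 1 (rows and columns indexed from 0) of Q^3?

Characteristic polynomial: λ^3 + 5λ^2 - 16λ - 80 = (λ - 4)(λ + 4)(λ + 5), so the eigenvalues are -5, -4, 4.
λ=4: eigenvector (1, 0, 0).
λ=-4: eigenvector (1, 1, 1).
λ=-5: eigenvector (0, 0, 1).
P = [[1, 1, 0], [0, 1, 0], [0, 1, 1]], D = diag(4, -4, -5), P⁻¹ = [[1, -1, 0], [0, 1, 0], [0, -1, 1]].
Q³ = P·diag(64, -64, -125)·P⁻¹ = [[64, -128, 0], [0, -64, 0], [0, 61, -125]].
The requested entry is 61.

61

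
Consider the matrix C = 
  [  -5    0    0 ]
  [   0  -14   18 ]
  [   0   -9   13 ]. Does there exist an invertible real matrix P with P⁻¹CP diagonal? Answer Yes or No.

Characteristic polynomial: p(s) = s^3 + 6s^2 - 15s - 100 = (s - 4)(s + 5)^2.
s = -5 has algebraic multiplicity 2; rank(C + 5I) = 1, so geometric multiplicity = 2.
Every eigenvalue has geometric = algebraic multiplicity, so C is diagonalizable.

Yes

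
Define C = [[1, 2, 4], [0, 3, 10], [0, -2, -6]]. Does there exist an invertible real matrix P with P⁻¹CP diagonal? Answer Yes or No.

Characteristic polynomial: p(t) = t^3 + 2t^2 - t - 2 = (t - 1)(t + 1)(t + 2).
All 3 eigenvalues are distinct, so C is diagonalizable.

Yes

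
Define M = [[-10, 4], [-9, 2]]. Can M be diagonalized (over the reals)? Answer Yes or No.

Characteristic polynomial: p(λ) = λ^2 + 8λ + 16 = (λ + 4)^2.
λ = -4 has algebraic multiplicity 2; rank(M + 4I) = 1, so geometric multiplicity = 1.
Geometric multiplicity < algebraic multiplicity, so M is not diagonalizable.

No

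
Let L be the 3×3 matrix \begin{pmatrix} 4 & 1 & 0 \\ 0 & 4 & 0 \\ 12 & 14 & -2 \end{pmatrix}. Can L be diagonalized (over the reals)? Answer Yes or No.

Characteristic polynomial: p(s) = s^3 - 6s^2 + 32 = (s - 4)^2(s + 2).
s = 4 has algebraic multiplicity 2; rank(L − 4I) = 2, so geometric multiplicity = 1.
Geometric multiplicity < algebraic multiplicity, so L is not diagonalizable.

No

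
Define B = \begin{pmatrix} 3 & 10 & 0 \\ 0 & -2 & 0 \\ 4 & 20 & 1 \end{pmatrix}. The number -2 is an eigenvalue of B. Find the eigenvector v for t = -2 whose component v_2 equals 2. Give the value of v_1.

B + 2I = [[5, 10, 0], [0, 0, 0], [4, 20, 3]].
Solving (B + 2I)v = 0 gives the eigenspace spanned by (-4, 2, -8).
With v_2 = 2, v = (-4, 2, -8), so v_1 = -4.

-4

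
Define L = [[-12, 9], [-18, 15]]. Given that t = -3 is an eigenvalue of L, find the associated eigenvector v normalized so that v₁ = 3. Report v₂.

L + 3I = [[-9, 9], [-18, 18]].
Solving (L + 3I)v = 0 gives the eigenspace spanned by (3, 3).
With v₁ = 3, v = (3, 3), so v₂ = 3.

3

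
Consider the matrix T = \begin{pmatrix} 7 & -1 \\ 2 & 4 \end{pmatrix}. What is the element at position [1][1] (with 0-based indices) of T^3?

Characteristic polynomial: r^2 - 11r + 30 = (r - 6)(r - 5), so the eigenvalues are 5, 6.
r=5: eigenvector (-1, -2).
r=6: eigenvector (1, 1).
P = [[-1, 1], [-2, 1]], D = diag(5, 6), P⁻¹ = [[1, -1], [2, -1]].
T³ = P·diag(125, 216)·P⁻¹ = [[307, -91], [182, 34]].
The requested entry is 34.

34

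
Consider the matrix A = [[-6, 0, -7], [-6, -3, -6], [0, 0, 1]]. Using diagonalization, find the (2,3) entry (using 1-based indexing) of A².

54

Characteristic polynomial: t^3 + 8t^2 + 9t - 18 = (t - 1)(t + 3)(t + 6), so the eigenvalues are -6, -3, 1.
t=-6: eigenvector (1, 2, 0).
t=-3: eigenvector (0, 1, 0).
t=1: eigenvector (-1, 0, 1).
P = [[1, 0, -1], [2, 1, 0], [0, 0, 1]], D = diag(-6, -3, 1), P⁻¹ = [[1, 0, 1], [-2, 1, -2], [0, 0, 1]].
A² = P·diag(36, 9, 1)·P⁻¹ = [[36, 0, 35], [54, 9, 54], [0, 0, 1]].
The requested entry is 54.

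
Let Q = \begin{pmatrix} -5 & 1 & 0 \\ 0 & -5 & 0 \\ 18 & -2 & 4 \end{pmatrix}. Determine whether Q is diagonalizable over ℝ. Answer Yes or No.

No

Characteristic polynomial: p(t) = t^3 + 6t^2 - 15t - 100 = (t - 4)(t + 5)^2.
t = -5 has algebraic multiplicity 2; rank(Q + 5I) = 2, so geometric multiplicity = 1.
Geometric multiplicity < algebraic multiplicity, so Q is not diagonalizable.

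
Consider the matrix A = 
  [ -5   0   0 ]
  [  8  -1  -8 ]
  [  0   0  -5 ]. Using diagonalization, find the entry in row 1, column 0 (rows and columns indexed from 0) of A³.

248

Characteristic polynomial: r^3 + 11r^2 + 35r + 25 = (r + 1)(r + 5)^2, so the eigenvalues are -5, -5, -1.
r=-5: eigenvector (1, -2, 0).
r=-1: eigenvector (0, 1, 0).
r=-5: eigenvector (-2, 6, 1).
P = [[1, 0, -2], [-2, 1, 6], [0, 0, 1]], D = diag(-5, -1, -5), P⁻¹ = [[1, 0, 2], [2, 1, -2], [0, 0, 1]].
A³ = P·diag(-125, -1, -125)·P⁻¹ = [[-125, 0, 0], [248, -1, -248], [0, 0, -125]].
The requested entry is 248.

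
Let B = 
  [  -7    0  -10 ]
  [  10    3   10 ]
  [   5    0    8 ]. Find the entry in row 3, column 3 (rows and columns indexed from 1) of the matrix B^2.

Characteristic polynomial: λ^3 - 4λ^2 - 3λ + 18 = (λ - 3)^2(λ + 2), so the eigenvalues are -2, 3, 3.
λ=3: eigenvector (-1, 2, 1).
λ=3: eigenvector (0, 1, 0).
λ=-2: eigenvector (-2, 2, 1).
P = [[-1, 0, -2], [2, 1, 2], [1, 0, 1]], D = diag(3, 3, -2), P⁻¹ = [[1, 0, 2], [0, 1, -2], [-1, 0, -1]].
B² = P·diag(9, 9, 4)·P⁻¹ = [[-1, 0, -10], [10, 9, 10], [5, 0, 14]].
The requested entry is 14.

14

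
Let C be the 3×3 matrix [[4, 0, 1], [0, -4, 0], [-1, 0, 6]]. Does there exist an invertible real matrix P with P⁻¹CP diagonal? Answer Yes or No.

No

Characteristic polynomial: p(s) = s^3 - 6s^2 - 15s + 100 = (s - 5)^2(s + 4).
s = 5 has algebraic multiplicity 2; rank(C − 5I) = 2, so geometric multiplicity = 1.
Geometric multiplicity < algebraic multiplicity, so C is not diagonalizable.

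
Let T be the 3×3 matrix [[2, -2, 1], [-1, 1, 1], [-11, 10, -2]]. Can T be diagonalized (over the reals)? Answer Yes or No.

No

Characteristic polynomial: p(r) = r^3 - r^2 - 5r - 3 = (r - 3)(r + 1)^2.
r = -1 has algebraic multiplicity 2; rank(T + 1I) = 2, so geometric multiplicity = 1.
Geometric multiplicity < algebraic multiplicity, so T is not diagonalizable.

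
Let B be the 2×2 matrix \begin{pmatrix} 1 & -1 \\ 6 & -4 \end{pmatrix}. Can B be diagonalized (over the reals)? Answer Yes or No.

Yes

Characteristic polynomial: p(λ) = λ^2 + 3λ + 2 = (λ + 1)(λ + 2).
All 2 eigenvalues are distinct, so B is diagonalizable.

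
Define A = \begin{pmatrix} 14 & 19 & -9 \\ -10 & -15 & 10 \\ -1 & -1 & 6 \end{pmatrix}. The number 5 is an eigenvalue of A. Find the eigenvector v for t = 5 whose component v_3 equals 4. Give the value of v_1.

4

A − 5I = [[9, 19, -9], [-10, -20, 10], [-1, -1, 1]].
Solving (A − 5I)v = 0 gives the eigenspace spanned by (4, 0, 4).
With v_3 = 4, v = (4, 0, 4), so v_1 = 4.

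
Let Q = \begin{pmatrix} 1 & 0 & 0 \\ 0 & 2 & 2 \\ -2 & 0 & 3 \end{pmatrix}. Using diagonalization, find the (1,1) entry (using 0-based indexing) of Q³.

Characteristic polynomial: r^3 - 6r^2 + 11r - 6 = (r - 3)(r - 2)(r - 1), so the eigenvalues are 1, 2, 3.
r=1: eigenvector (1, -2, 1).
r=2: eigenvector (0, 1, 0).
r=3: eigenvector (0, 2, 1).
P = [[1, 0, 0], [-2, 1, 2], [1, 0, 1]], D = diag(1, 2, 3), P⁻¹ = [[1, 0, 0], [4, 1, -2], [-1, 0, 1]].
Q³ = P·diag(1, 8, 27)·P⁻¹ = [[1, 0, 0], [-24, 8, 38], [-26, 0, 27]].
The requested entry is 8.

8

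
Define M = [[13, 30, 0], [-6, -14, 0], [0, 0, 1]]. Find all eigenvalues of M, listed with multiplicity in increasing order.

Characteristic polynomial: p(s) = s^3 - 3s + 2 = (s - 1)^2(s + 2).
Roots (with multiplicity): -2, 1, 1.

-2, 1, 1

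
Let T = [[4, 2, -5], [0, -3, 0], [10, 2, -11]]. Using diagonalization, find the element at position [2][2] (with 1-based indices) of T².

Characteristic polynomial: s^3 + 10s^2 + 27s + 18 = (s + 1)(s + 3)(s + 6), so the eigenvalues are -6, -3, -1.
s=-6: eigenvector (1, 0, 2).
s=-3: eigenvector (-1, 1, -1).
s=-1: eigenvector (-1, 0, -1).
P = [[1, -1, -1], [0, 1, 0], [2, -1, -1]], D = diag(-6, -3, -1), P⁻¹ = [[-1, 0, 1], [0, 1, 0], [-2, -1, 1]].
T² = P·diag(36, 9, 1)·P⁻¹ = [[-34, -8, 35], [0, 9, 0], [-70, -8, 71]].
The requested entry is 9.

9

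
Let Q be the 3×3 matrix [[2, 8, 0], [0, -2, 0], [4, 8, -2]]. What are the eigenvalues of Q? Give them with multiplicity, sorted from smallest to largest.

Characteristic polynomial: p(λ) = λ^3 + 2λ^2 - 4λ - 8 = (λ - 2)(λ + 2)^2.
Roots (with multiplicity): -2, -2, 2.

-2, -2, 2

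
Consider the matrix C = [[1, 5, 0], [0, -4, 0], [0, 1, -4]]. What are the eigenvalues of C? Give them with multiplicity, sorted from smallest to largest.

-4, -4, 1

Characteristic polynomial: p(r) = r^3 + 7r^2 + 8r - 16 = (r - 1)(r + 4)^2.
Roots (with multiplicity): -4, -4, 1.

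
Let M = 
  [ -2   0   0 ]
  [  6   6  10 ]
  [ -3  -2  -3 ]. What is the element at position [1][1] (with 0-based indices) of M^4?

Characteristic polynomial: t^3 - t^2 - 4t + 4 = (t - 2)(t - 1)(t + 2), so the eigenvalues are -2, 1, 2.
t=-2: eigenvector (1, -2, 1).
t=2: eigenvector (0, 5, -2).
t=1: eigenvector (0, -2, 1).
P = [[1, 0, 0], [-2, 5, -2], [1, -2, 1]], D = diag(-2, 2, 1), P⁻¹ = [[1, 0, 0], [0, 1, 2], [-1, 2, 5]].
M⁴ = P·diag(16, 16, 1)·P⁻¹ = [[16, 0, 0], [-30, 76, 150], [15, -30, -59]].
The requested entry is 76.

76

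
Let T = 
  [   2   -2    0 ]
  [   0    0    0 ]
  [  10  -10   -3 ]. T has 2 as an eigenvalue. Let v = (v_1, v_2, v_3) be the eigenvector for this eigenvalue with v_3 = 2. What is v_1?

1

T − 2I = [[0, -2, 0], [0, -2, 0], [10, -10, -5]].
Solving (T − 2I)v = 0 gives the eigenspace spanned by (1, 0, 2).
With v_3 = 2, v = (1, 0, 2), so v_1 = 1.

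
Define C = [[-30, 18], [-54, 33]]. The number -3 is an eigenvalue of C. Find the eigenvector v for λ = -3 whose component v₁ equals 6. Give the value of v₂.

9

C + 3I = [[-27, 18], [-54, 36]].
Solving (C + 3I)v = 0 gives the eigenspace spanned by (6, 9).
With v₁ = 6, v = (6, 9), so v₂ = 9.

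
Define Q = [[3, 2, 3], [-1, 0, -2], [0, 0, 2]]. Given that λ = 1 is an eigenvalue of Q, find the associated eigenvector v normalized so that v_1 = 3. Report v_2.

Q − 1I = [[2, 2, 3], [-1, -1, -2], [0, 0, 1]].
Solving (Q − 1I)v = 0 gives the eigenspace spanned by (3, -3, 0).
With v_1 = 3, v = (3, -3, 0), so v_2 = -3.

-3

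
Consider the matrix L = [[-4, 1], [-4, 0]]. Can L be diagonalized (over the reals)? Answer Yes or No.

Characteristic polynomial: p(r) = r^2 + 4r + 4 = (r + 2)^2.
r = -2 has algebraic multiplicity 2; rank(L + 2I) = 1, so geometric multiplicity = 1.
Geometric multiplicity < algebraic multiplicity, so L is not diagonalizable.

No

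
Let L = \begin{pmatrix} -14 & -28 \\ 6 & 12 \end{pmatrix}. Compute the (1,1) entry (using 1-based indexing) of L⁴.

112

Characteristic polynomial: t^2 + 2t = t(t + 2), so the eigenvalues are -2, 0.
t=0: eigenvector (-2, 1).
t=-2: eigenvector (7, -3).
P = [[-2, 7], [1, -3]], D = diag(0, -2), P⁻¹ = [[3, 7], [1, 2]].
L⁴ = P·diag(0, 16)·P⁻¹ = [[112, 224], [-48, -96]].
The requested entry is 112.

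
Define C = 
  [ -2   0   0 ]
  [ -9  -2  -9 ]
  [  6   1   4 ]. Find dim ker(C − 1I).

1

C − 1I = [[-3, 0, 0], [-9, -3, -9], [6, 1, 3]].
This matrix has rank 2, so its null space has dimension 3 − 2 = 1.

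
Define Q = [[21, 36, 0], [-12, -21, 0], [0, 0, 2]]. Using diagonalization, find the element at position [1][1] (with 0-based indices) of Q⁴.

81

Characteristic polynomial: μ^3 - 2μ^2 - 9μ + 18 = (μ - 3)(μ - 2)(μ + 3), so the eigenvalues are -3, 2, 3.
μ=-3: eigenvector (-3, 2, 0).
μ=3: eigenvector (-2, 1, 0).
μ=2: eigenvector (0, 0, 1).
P = [[-3, -2, 0], [2, 1, 0], [0, 0, 1]], D = diag(-3, 3, 2), P⁻¹ = [[1, 2, 0], [-2, -3, 0], [0, 0, 1]].
Q⁴ = P·diag(81, 81, 16)·P⁻¹ = [[81, 0, 0], [0, 81, 0], [0, 0, 16]].
The requested entry is 81.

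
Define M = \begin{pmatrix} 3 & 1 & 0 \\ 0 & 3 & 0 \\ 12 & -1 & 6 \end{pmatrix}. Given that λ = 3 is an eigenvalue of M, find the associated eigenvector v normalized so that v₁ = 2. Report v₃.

-8

M − 3I = [[0, 1, 0], [0, 0, 0], [12, -1, 3]].
Solving (M − 3I)v = 0 gives the eigenspace spanned by (2, 0, -8).
With v₁ = 2, v = (2, 0, -8), so v₃ = -8.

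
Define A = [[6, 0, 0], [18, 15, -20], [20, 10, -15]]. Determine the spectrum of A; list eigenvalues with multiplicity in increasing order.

Characteristic polynomial: p(s) = s^3 - 6s^2 - 25s + 150 = (s - 6)(s - 5)(s + 5).
Roots (with multiplicity): -5, 5, 6.

-5, 5, 6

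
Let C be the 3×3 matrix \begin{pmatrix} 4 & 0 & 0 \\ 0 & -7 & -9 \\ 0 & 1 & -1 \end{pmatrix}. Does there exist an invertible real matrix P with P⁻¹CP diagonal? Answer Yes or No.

No

Characteristic polynomial: p(λ) = λ^3 + 4λ^2 - 16λ - 64 = (λ - 4)(λ + 4)^2.
λ = -4 has algebraic multiplicity 2; rank(C + 4I) = 2, so geometric multiplicity = 1.
Geometric multiplicity < algebraic multiplicity, so C is not diagonalizable.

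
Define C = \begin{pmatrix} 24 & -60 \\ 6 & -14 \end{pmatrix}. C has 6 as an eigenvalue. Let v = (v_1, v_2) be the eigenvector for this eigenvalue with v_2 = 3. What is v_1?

C − 6I = [[18, -60], [6, -20]].
Solving (C − 6I)v = 0 gives the eigenspace spanned by (10, 3).
With v_2 = 3, v = (10, 3), so v_1 = 10.

10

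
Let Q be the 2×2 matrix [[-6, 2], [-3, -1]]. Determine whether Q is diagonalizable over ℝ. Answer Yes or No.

Characteristic polynomial: p(t) = t^2 + 7t + 12 = (t + 3)(t + 4).
All 2 eigenvalues are distinct, so Q is diagonalizable.

Yes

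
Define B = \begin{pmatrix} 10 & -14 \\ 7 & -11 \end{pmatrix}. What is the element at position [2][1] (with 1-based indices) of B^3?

91

Characteristic polynomial: λ^2 + λ - 12 = (λ - 3)(λ + 4), so the eigenvalues are -4, 3.
λ=3: eigenvector (2, 1).
λ=-4: eigenvector (-1, -1).
P = [[2, -1], [1, -1]], D = diag(3, -4), P⁻¹ = [[1, -1], [1, -2]].
B³ = P·diag(27, -64)·P⁻¹ = [[118, -182], [91, -155]].
The requested entry is 91.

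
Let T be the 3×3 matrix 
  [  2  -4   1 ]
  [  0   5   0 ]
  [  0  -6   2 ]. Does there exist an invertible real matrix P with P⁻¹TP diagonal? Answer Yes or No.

No

Characteristic polynomial: p(r) = r^3 - 9r^2 + 24r - 20 = (r - 5)(r - 2)^2.
r = 2 has algebraic multiplicity 2; rank(T − 2I) = 2, so geometric multiplicity = 1.
Geometric multiplicity < algebraic multiplicity, so T is not diagonalizable.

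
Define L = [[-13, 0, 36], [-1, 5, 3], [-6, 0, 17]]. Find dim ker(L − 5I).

1

L − 5I = [[-18, 0, 36], [-1, 0, 3], [-6, 0, 12]].
This matrix has rank 2, so its null space has dimension 3 − 2 = 1.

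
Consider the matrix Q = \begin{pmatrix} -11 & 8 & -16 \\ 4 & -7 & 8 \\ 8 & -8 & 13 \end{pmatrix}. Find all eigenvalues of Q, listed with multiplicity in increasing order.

Characteristic polynomial: p(r) = r^3 + 5r^2 + 3r - 9 = (r - 1)(r + 3)^2.
Roots (with multiplicity): -3, -3, 1.

-3, -3, 1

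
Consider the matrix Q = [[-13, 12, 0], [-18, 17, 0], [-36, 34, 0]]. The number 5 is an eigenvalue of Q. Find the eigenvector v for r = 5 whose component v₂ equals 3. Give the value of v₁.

Q − 5I = [[-18, 12, 0], [-18, 12, 0], [-36, 34, -5]].
Solving (Q − 5I)v = 0 gives the eigenspace spanned by (2, 3, 6).
With v₂ = 3, v = (2, 3, 6), so v₁ = 2.

2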